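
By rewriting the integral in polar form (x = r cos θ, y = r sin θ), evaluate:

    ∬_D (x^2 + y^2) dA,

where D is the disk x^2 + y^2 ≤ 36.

The region D is 0 ≤ r ≤ 6, 0 ≤ θ ≤ 2π in polar coordinates, where x = r cos(θ), y = r sin(θ), and dA = r dr dθ.

Under the substitution, the integrand becomes r^2, so

    ∬_D (x^2 + y^2) dA = ∫_{0}^{2π} ∫_{0}^{6} (r^2) · r dr dθ.

Inner integral (in r): ∫_{0}^{6} (r^2) · r dr = 324.

Outer integral (in θ): ∫_{0}^{2π} (324) dθ = 648π.

Therefore ∬_D (x^2 + y^2) dA = 648π.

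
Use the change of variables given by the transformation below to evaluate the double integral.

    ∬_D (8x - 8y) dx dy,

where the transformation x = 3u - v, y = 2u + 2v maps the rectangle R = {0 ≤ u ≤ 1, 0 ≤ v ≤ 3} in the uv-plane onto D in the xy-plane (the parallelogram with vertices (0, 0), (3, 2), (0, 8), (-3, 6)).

Compute the Jacobian determinant of (x, y) with respect to (u, v):

    ∂(x,y)/∂(u,v) = | 3  -1 | = (3)(2) - (-1)(2) = 8.
                   | 2  2 |

Its absolute value is |J| = 8 (the area scaling factor).

Substituting x = 3u - v, y = 2u + 2v into the integrand,

    8x - 8y → 8u - 24v,

so the integral becomes

    ∬_R (8u - 24v) · |J| du dv = ∫_0^1 ∫_0^3 (64u - 192v) dv du.

Inner (v): 192u - 864.
Outer (u): -768.

Therefore ∬_D (8x - 8y) dx dy = -768.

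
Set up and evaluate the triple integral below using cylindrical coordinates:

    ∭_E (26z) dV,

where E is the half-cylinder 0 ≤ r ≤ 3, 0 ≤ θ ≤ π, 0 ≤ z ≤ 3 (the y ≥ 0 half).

In cylindrical coordinates, x = r cos(θ), y = r sin(θ), z = z, and dV = r dr dθ dz.

The integrand becomes 26z, so

    ∭_E (26z) dV = ∫_{0}^{π} ∫_{0}^{3} ∫_{0}^{3} (26z) · r dz dr dθ.

Inner (z): 117r.
Middle (r from 0 to 3): 1053/2.
Outer (θ): 1053π/2.

Therefore the triple integral equals 1053π/2.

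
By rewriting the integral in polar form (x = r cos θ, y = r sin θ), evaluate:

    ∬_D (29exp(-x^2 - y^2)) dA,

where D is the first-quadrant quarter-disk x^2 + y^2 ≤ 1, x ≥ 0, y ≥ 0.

The region D is 0 ≤ r ≤ 1, 0 ≤ θ ≤ π/2 in polar coordinates, where x = r cos(θ), y = r sin(θ), and dA = r dr dθ.

Under the substitution, the integrand becomes 29exp(-r^2), so

    ∬_D (29exp(-x^2 - y^2)) dA = ∫_{0}^{π/2} ∫_{0}^{1} (29exp(-r^2)) · r dr dθ.

Inner integral (in r): ∫_{0}^{1} (29exp(-r^2)) · r dr = 29/2 - 29exp(-1)/2.

Outer integral (in θ): ∫_{0}^{π/2} (29/2 - 29exp(-1)/2) dθ = -29π (1 - e)exp(-1)/4.

Therefore ∬_D (29exp(-x^2 - y^2)) dA = -29π (1 - e)exp(-1)/4.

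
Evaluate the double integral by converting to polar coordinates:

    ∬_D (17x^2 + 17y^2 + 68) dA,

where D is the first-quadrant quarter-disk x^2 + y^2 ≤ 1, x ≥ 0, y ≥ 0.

The region D is 0 ≤ r ≤ 1, 0 ≤ θ ≤ π/2 in polar coordinates, where x = r cos(θ), y = r sin(θ), and dA = r dr dθ.

Under the substitution, the integrand becomes 17r^2 + 68, so

    ∬_D (17x^2 + 17y^2 + 68) dA = ∫_{0}^{π/2} ∫_{0}^{1} (17r^2 + 68) · r dr dθ.

Inner integral (in r): ∫_{0}^{1} (17r^2 + 68) · r dr = 153/4.

Outer integral (in θ): ∫_{0}^{π/2} (153/4) dθ = 153π/8.

Therefore ∬_D (17x^2 + 17y^2 + 68) dA = 153π/8.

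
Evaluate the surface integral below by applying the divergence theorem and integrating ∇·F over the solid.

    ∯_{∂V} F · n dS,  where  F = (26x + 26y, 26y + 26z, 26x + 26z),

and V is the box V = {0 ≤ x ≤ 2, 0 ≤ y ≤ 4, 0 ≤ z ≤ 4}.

By the divergence theorem,

    ∯_{∂V} F · n dS = ∭_V (∇ · F) dV.

Compute the divergence:
    ∇ · F = ∂F_x/∂x + ∂F_y/∂y + ∂F_z/∂z = 26 + 26 + 26 = 78.

V is a rectangular box, so dV = dx dy dz with 0 ≤ x ≤ 2, 0 ≤ y ≤ 4, 0 ≤ z ≤ 4.

Integrate (78) over V as an iterated integral:

    ∭_V (∇·F) dV = ∫_0^{2} ∫_0^{4} ∫_0^{4} (78) dz dy dx.

Inner (z from 0 to 4): 312.
Middle (y from 0 to 4): 1248.
Outer (x from 0 to 2): 2496.

Therefore ∯_{∂V} F · n dS = 2496.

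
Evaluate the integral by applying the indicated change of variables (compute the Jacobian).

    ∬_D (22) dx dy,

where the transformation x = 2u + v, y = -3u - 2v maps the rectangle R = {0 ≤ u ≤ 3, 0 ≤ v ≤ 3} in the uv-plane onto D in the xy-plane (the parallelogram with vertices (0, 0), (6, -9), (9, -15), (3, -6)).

Compute the Jacobian determinant of (x, y) with respect to (u, v):

    ∂(x,y)/∂(u,v) = | 2  1 | = (2)(-2) - (1)(-3) = -1.
                   | -3  -2 |

Its absolute value is |J| = 1 (the area scaling factor).

Substituting x = 2u + v, y = -3u - 2v into the integrand,

    22 → 22,

so the integral becomes

    ∬_R (22) · |J| du dv = ∫_0^3 ∫_0^3 (22) dv du.

Inner (v): 66.
Outer (u): 198.

Therefore ∬_D (22) dx dy = 198.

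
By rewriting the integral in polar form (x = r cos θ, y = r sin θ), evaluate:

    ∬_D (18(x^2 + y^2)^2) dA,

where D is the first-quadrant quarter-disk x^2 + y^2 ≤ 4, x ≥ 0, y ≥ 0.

The region D is 0 ≤ r ≤ 2, 0 ≤ θ ≤ π/2 in polar coordinates, where x = r cos(θ), y = r sin(θ), and dA = r dr dθ.

Under the substitution, the integrand becomes 18r^4, so

    ∬_D (18(x^2 + y^2)^2) dA = ∫_{0}^{π/2} ∫_{0}^{2} (18r^4) · r dr dθ.

Inner integral (in r): ∫_{0}^{2} (18r^4) · r dr = 192.

Outer integral (in θ): ∫_{0}^{π/2} (192) dθ = 96π.

Therefore ∬_D (18(x^2 + y^2)^2) dA = 96π.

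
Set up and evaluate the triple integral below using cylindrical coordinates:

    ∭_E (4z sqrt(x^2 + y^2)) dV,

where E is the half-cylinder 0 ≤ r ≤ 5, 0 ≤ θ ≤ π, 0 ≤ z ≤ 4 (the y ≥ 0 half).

In cylindrical coordinates, x = r cos(θ), y = r sin(θ), z = z, and dV = r dr dθ dz.

The integrand becomes 4r z, so

    ∭_E (4z sqrt(x^2 + y^2)) dV = ∫_{0}^{π} ∫_{0}^{5} ∫_{0}^{4} (4r z) · r dz dr dθ.

Inner (z): 32r^2.
Middle (r from 0 to 5): 4000/3.
Outer (θ): 4000π/3.

Therefore the triple integral equals 4000π/3.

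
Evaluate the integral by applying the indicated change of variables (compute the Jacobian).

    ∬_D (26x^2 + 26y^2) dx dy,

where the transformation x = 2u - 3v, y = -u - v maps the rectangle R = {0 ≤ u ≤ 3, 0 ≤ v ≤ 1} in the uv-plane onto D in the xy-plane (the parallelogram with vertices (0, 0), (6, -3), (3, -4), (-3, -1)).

Compute the Jacobian determinant of (x, y) with respect to (u, v):

    ∂(x,y)/∂(u,v) = | 2  -3 | = (2)(-1) - (-3)(-1) = -5.
                   | -1  -1 |

Its absolute value is |J| = 5 (the area scaling factor).

Substituting x = 2u - 3v, y = -u - v into the integrand,

    26x^2 + 26y^2 → 130u^2 - 260u v + 260v^2,

so the integral becomes

    ∬_R (130u^2 - 260u v + 260v^2) · |J| du dv = ∫_0^3 ∫_0^1 (650u^2 - 1300u v + 1300v^2) dv du.

Inner (v): 650u^2 - 650u + 1300/3.
Outer (u): 4225.

Therefore ∬_D (26x^2 + 26y^2) dx dy = 4225.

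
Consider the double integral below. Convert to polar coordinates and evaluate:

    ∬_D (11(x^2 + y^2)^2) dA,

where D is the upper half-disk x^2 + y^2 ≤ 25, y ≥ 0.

The region D is 0 ≤ r ≤ 5, 0 ≤ θ ≤ π in polar coordinates, where x = r cos(θ), y = r sin(θ), and dA = r dr dθ.

Under the substitution, the integrand becomes 11r^4, so

    ∬_D (11(x^2 + y^2)^2) dA = ∫_{0}^{π} ∫_{0}^{5} (11r^4) · r dr dθ.

Inner integral (in r): ∫_{0}^{5} (11r^4) · r dr = 171875/6.

Outer integral (in θ): ∫_{0}^{π} (171875/6) dθ = 171875π/6.

Therefore ∬_D (11(x^2 + y^2)^2) dA = 171875π/6.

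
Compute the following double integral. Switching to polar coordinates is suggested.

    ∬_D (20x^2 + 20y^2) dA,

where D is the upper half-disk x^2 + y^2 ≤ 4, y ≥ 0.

The region D is 0 ≤ r ≤ 2, 0 ≤ θ ≤ π in polar coordinates, where x = r cos(θ), y = r sin(θ), and dA = r dr dθ.

Under the substitution, the integrand becomes 20r^2, so

    ∬_D (20x^2 + 20y^2) dA = ∫_{0}^{π} ∫_{0}^{2} (20r^2) · r dr dθ.

Inner integral (in r): ∫_{0}^{2} (20r^2) · r dr = 80.

Outer integral (in θ): ∫_{0}^{π} (80) dθ = 80π.

Therefore ∬_D (20x^2 + 20y^2) dA = 80π.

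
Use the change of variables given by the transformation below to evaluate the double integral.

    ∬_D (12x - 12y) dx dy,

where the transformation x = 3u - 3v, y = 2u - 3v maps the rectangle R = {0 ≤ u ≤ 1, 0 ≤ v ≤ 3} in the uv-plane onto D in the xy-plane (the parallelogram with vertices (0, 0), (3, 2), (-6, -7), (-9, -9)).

Compute the Jacobian determinant of (x, y) with respect to (u, v):

    ∂(x,y)/∂(u,v) = | 3  -3 | = (3)(-3) - (-3)(2) = -3.
                   | 2  -3 |

Its absolute value is |J| = 3 (the area scaling factor).

Substituting x = 3u - 3v, y = 2u - 3v into the integrand,

    12x - 12y → 12u,

so the integral becomes

    ∬_R (12u) · |J| du dv = ∫_0^1 ∫_0^3 (36u) dv du.

Inner (v): 108u.
Outer (u): 54.

Therefore ∬_D (12x - 12y) dx dy = 54.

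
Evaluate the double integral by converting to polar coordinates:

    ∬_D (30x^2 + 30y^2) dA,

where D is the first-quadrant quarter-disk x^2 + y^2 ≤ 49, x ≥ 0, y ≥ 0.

The region D is 0 ≤ r ≤ 7, 0 ≤ θ ≤ π/2 in polar coordinates, where x = r cos(θ), y = r sin(θ), and dA = r dr dθ.

Under the substitution, the integrand becomes 30r^2, so

    ∬_D (30x^2 + 30y^2) dA = ∫_{0}^{π/2} ∫_{0}^{7} (30r^2) · r dr dθ.

Inner integral (in r): ∫_{0}^{7} (30r^2) · r dr = 36015/2.

Outer integral (in θ): ∫_{0}^{π/2} (36015/2) dθ = 36015π/4.

Therefore ∬_D (30x^2 + 30y^2) dA = 36015π/4.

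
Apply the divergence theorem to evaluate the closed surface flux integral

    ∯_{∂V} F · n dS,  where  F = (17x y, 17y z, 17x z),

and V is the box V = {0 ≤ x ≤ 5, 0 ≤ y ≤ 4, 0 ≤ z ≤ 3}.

By the divergence theorem,

    ∯_{∂V} F · n dS = ∭_V (∇ · F) dV.

Compute the divergence:
    ∇ · F = ∂F_x/∂x + ∂F_y/∂y + ∂F_z/∂z = 17y + 17z + 17x = 17x + 17y + 17z.

V is a rectangular box, so dV = dx dy dz with 0 ≤ x ≤ 5, 0 ≤ y ≤ 4, 0 ≤ z ≤ 3.

Integrate (17x + 17y + 17z) over V as an iterated integral:

    ∭_V (∇·F) dV = ∫_0^{5} ∫_0^{4} ∫_0^{3} (17x + 17y + 17z) dz dy dx.

Inner (z from 0 to 3): 51x + 51y + 153/2.
Middle (y from 0 to 4): 204x + 714.
Outer (x from 0 to 5): 6120.

Therefore ∯_{∂V} F · n dS = 6120.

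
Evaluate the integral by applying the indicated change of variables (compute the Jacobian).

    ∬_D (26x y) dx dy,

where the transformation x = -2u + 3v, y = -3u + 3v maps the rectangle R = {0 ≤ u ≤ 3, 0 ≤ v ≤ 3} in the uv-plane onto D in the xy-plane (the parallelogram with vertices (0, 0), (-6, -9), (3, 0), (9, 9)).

Compute the Jacobian determinant of (x, y) with respect to (u, v):

    ∂(x,y)/∂(u,v) = | -2  3 | = (-2)(3) - (3)(-3) = 3.
                   | -3  3 |

Its absolute value is |J| = 3 (the area scaling factor).

Substituting x = -2u + 3v, y = -3u + 3v into the integrand,

    26x y → 156u^2 - 390u v + 234v^2,

so the integral becomes

    ∬_R (156u^2 - 390u v + 234v^2) · |J| du dv = ∫_0^3 ∫_0^3 (468u^2 - 1170u v + 702v^2) dv du.

Inner (v): 1404u^2 - 5265u + 6318.
Outer (u): 15795/2.

Therefore ∬_D (26x y) dx dy = 15795/2.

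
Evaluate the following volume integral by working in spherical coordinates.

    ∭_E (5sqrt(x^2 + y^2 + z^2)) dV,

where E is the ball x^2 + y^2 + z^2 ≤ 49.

In spherical coordinates, x = ρ sin(φ) cos(θ), y = ρ sin(φ) sin(θ), z = ρ cos(φ), and dV = ρ^2 sin(φ) dρ dφ dθ.

The integrand becomes 5ρ, so

    ∭_E (5sqrt(x^2 + y^2 + z^2)) dV = ∫_{0}^{2π} ∫_{0}^{π} ∫_{0}^{7} (5ρ) · ρ^2 sin(φ) dρ dφ dθ.

Inner (ρ): 12005sin(φ)/4.
Middle (φ): 12005/2.
Outer (θ): 12005π.

Therefore the triple integral equals 12005π.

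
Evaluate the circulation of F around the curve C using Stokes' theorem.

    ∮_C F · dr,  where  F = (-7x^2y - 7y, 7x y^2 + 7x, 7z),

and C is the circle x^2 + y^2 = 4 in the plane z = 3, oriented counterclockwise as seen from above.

Let S be the flat disk x^2 + y^2 ≤ 4 in the plane z = 3, with upward unit normal n̂ = ẑ. By Stokes' theorem,

    ∮_C F · dr = ∬_S (∇ × F) · n̂ dS = ∬_D (curl F)_z dA,

where D is the disk x^2 + y^2 ≤ 4.

Compute the curl of F = (-7x^2y - 7y, 7x y^2 + 7x, 7z):
    (∇ × F)_x = ∂F_z/∂y - ∂F_y/∂z = 0,
    (∇ × F)_y = ∂F_x/∂z - ∂F_z/∂x = 0,
    (∇ × F)_z = ∂F_y/∂x - ∂F_x/∂y = 7x^2 + 7y^2 + 14.

On z = 3, (curl F)_z = 7x^2 + 7y^2 + 14.

Convert to polar (x = r cos θ, y = r sin θ, dA = r dr dθ); the integrand becomes 7r^2 + 14, so

    ∬_D (curl F)_z dA = ∫_0^{2π} ∫_0^{2} (7r^2 + 14) · r dr dθ.

Inner (r from 0 to 2): 56.
Outer (θ from 0 to 2π): 112π.

Therefore ∮_C F · dr = 112π.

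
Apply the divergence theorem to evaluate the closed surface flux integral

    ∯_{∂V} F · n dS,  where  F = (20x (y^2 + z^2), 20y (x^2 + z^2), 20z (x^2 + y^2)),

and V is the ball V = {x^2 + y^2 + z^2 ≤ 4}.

By the divergence theorem,

    ∯_{∂V} F · n dS = ∭_V (∇ · F) dV.

Compute the divergence:
    ∇ · F = ∂F_x/∂x + ∂F_y/∂y + ∂F_z/∂z = 20y^2 + 20z^2 + 20x^2 + 20z^2 + 20x^2 + 20y^2 = 40x^2 + 40y^2 + 40z^2.

In spherical coordinates, x = ρ sin(φ) cos(θ), y = ρ sin(φ) sin(θ), z = ρ cos(φ), dV = ρ^2 sin(φ) dρ dφ dθ, with 0 ≤ ρ ≤ 2, 0 ≤ φ ≤ π, 0 ≤ θ ≤ 2π.

The integrand, after substitution and multiplying by the volume element, becomes (40ρ^2) · ρ^2 sin(φ), so

    ∭_V (∇·F) dV = ∫_0^{2π} ∫_0^{π} ∫_0^{2} (40ρ^2) · ρ^2 sin(φ) dρ dφ dθ.

Inner (ρ from 0 to 2): 256sin(φ).
Middle (φ from 0 to π): 512.
Outer (θ from 0 to 2π): 1024π.

Therefore ∯_{∂V} F · n dS = 1024π.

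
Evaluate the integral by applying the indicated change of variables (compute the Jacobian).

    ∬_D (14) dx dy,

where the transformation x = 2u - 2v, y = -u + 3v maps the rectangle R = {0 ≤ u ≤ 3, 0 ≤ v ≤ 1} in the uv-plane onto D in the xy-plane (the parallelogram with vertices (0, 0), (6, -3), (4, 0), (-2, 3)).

Compute the Jacobian determinant of (x, y) with respect to (u, v):

    ∂(x,y)/∂(u,v) = | 2  -2 | = (2)(3) - (-2)(-1) = 4.
                   | -1  3 |

Its absolute value is |J| = 4 (the area scaling factor).

Substituting x = 2u - 2v, y = -u + 3v into the integrand,

    14 → 14,

so the integral becomes

    ∬_R (14) · |J| du dv = ∫_0^3 ∫_0^1 (56) dv du.

Inner (v): 56.
Outer (u): 168.

Therefore ∬_D (14) dx dy = 168.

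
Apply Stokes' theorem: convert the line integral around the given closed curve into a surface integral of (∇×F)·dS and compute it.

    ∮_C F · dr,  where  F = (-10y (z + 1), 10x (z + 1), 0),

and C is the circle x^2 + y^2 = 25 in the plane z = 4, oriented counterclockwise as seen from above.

Let S be the flat disk x^2 + y^2 ≤ 25 in the plane z = 4, with upward unit normal n̂ = ẑ. By Stokes' theorem,

    ∮_C F · dr = ∬_S (∇ × F) · n̂ dS = ∬_D (curl F)_z dA,

where D is the disk x^2 + y^2 ≤ 25.

Compute the curl of F = (-10y (z + 1), 10x (z + 1), 0):
    (∇ × F)_x = ∂F_z/∂y - ∂F_y/∂z = -10x,
    (∇ × F)_y = ∂F_x/∂z - ∂F_z/∂x = -10y,
    (∇ × F)_z = ∂F_y/∂x - ∂F_x/∂y = 20z + 20.

On z = 4, (curl F)_z = 100.

Convert to polar (x = r cos θ, y = r sin θ, dA = r dr dθ); the integrand becomes 100, so

    ∬_D (curl F)_z dA = ∫_0^{2π} ∫_0^{5} (100) · r dr dθ.

Inner (r from 0 to 5): 1250.
Outer (θ from 0 to 2π): 2500π.

Therefore ∮_C F · dr = 2500π.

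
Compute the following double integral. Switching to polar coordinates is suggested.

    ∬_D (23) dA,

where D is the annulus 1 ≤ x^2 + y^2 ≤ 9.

The region D is 1 ≤ r ≤ 3, 0 ≤ θ ≤ 2π in polar coordinates, where x = r cos(θ), y = r sin(θ), and dA = r dr dθ.

Under the substitution, the integrand becomes 23, so

    ∬_D (23) dA = ∫_{0}^{2π} ∫_{1}^{3} (23) · r dr dθ.

Inner integral (in r): ∫_{1}^{3} (23) · r dr = 92.

Outer integral (in θ): ∫_{0}^{2π} (92) dθ = 184π.

Therefore ∬_D (23) dA = 184π.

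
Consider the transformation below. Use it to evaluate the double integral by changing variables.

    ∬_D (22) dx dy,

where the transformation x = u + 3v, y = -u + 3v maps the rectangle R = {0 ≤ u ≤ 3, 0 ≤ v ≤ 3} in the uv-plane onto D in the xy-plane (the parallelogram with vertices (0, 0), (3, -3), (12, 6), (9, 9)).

Compute the Jacobian determinant of (x, y) with respect to (u, v):

    ∂(x,y)/∂(u,v) = | 1  3 | = (1)(3) - (3)(-1) = 6.
                   | -1  3 |

Its absolute value is |J| = 6 (the area scaling factor).

Substituting x = u + 3v, y = -u + 3v into the integrand,

    22 → 22,

so the integral becomes

    ∬_R (22) · |J| du dv = ∫_0^3 ∫_0^3 (132) dv du.

Inner (v): 396.
Outer (u): 1188.

Therefore ∬_D (22) dx dy = 1188.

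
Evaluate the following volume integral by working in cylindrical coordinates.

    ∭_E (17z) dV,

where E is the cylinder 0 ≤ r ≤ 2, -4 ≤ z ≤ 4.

In cylindrical coordinates, x = r cos(θ), y = r sin(θ), z = z, and dV = r dr dθ dz.

The integrand becomes 17z, so

    ∭_E (17z) dV = ∫_{0}^{2π} ∫_{0}^{2} ∫_{-4}^{4} (17z) · r dz dr dθ.

Inner (z): 0.
Middle (r from 0 to 2): 0.
Outer (θ): 0.

Therefore the triple integral equals 0.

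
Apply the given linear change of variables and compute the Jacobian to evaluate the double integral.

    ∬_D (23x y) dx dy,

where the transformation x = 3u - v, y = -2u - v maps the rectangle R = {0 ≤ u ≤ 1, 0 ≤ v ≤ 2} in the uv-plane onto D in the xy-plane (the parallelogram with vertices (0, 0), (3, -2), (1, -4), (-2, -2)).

Compute the Jacobian determinant of (x, y) with respect to (u, v):

    ∂(x,y)/∂(u,v) = | 3  -1 | = (3)(-1) - (-1)(-2) = -5.
                   | -2  -1 |

Its absolute value is |J| = 5 (the area scaling factor).

Substituting x = 3u - v, y = -2u - v into the integrand,

    23x y → -138u^2 - 23u v + 23v^2,

so the integral becomes

    ∬_R (-138u^2 - 23u v + 23v^2) · |J| du dv = ∫_0^1 ∫_0^2 (-690u^2 - 115u v + 115v^2) dv du.

Inner (v): -1380u^2 - 230u + 920/3.
Outer (u): -805/3.

Therefore ∬_D (23x y) dx dy = -805/3.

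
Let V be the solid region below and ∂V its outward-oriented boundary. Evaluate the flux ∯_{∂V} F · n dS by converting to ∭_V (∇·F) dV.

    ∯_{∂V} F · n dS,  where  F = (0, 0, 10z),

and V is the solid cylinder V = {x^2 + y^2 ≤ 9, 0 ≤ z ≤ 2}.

By the divergence theorem,

    ∯_{∂V} F · n dS = ∭_V (∇ · F) dV.

Compute the divergence:
    ∇ · F = ∂F_x/∂x + ∂F_y/∂y + ∂F_z/∂z = 0 + 0 + 10 = 10.

In cylindrical coordinates, x = r cos(θ), y = r sin(θ), z = z, dV = r dr dθ dz, with 0 ≤ r ≤ 3, 0 ≤ θ ≤ 2π, 0 ≤ z ≤ 2.

The integrand, after substitution and multiplying by the volume element, becomes (10) · r, so

    ∭_V (∇·F) dV = ∫_0^{2π} ∫_0^{3} ∫_0^{2} (10) · r dz dr dθ.

Inner (z from 0 to 2): 20r.
Middle (r from 0 to 3): 90.
Outer (θ from 0 to 2π): 180π.

Therefore ∯_{∂V} F · n dS = 180π.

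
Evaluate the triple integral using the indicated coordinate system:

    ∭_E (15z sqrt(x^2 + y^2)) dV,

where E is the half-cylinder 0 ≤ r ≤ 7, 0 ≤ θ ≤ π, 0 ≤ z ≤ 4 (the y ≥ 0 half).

In cylindrical coordinates, x = r cos(θ), y = r sin(θ), z = z, and dV = r dr dθ dz.

The integrand becomes 15r z, so

    ∭_E (15z sqrt(x^2 + y^2)) dV = ∫_{0}^{π} ∫_{0}^{7} ∫_{0}^{4} (15r z) · r dz dr dθ.

Inner (z): 120r^2.
Middle (r from 0 to 7): 13720.
Outer (θ): 13720π.

Therefore the triple integral equals 13720π.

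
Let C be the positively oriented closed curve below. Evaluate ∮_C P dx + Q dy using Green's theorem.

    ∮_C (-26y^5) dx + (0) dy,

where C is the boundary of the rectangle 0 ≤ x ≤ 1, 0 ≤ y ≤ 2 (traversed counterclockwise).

Green's theorem converts the closed line integral into a double integral over the enclosed region D:

    ∮_C P dx + Q dy = ∬_D (∂Q/∂x - ∂P/∂y) dA.

Here P = -26y^5, Q = 0, so

    ∂Q/∂x = 0,    ∂P/∂y = -130y^4,
    ∂Q/∂x - ∂P/∂y = 130y^4.

D is the region 0 ≤ x ≤ 1, 0 ≤ y ≤ 2. Evaluating the double integral:

    ∬_D (130y^4) dA = ∫_0^{1} ∫_0^{2} (130y^4) dy dx.

Inner (y from 0 to 2): 832.
Outer (x from 0 to 1): 832.

Therefore ∮_C P dx + Q dy = 832.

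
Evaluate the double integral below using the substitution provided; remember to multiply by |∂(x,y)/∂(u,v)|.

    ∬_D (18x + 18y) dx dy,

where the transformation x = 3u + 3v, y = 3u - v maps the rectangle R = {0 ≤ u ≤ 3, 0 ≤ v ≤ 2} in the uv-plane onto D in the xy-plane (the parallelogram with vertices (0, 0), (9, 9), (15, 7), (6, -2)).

Compute the Jacobian determinant of (x, y) with respect to (u, v):

    ∂(x,y)/∂(u,v) = | 3  3 | = (3)(-1) - (3)(3) = -12.
                   | 3  -1 |

Its absolute value is |J| = 12 (the area scaling factor).

Substituting x = 3u + 3v, y = 3u - v into the integrand,

    18x + 18y → 108u + 36v,

so the integral becomes

    ∬_R (108u + 36v) · |J| du dv = ∫_0^3 ∫_0^2 (1296u + 432v) dv du.

Inner (v): 2592u + 864.
Outer (u): 14256.

Therefore ∬_D (18x + 18y) dx dy = 14256.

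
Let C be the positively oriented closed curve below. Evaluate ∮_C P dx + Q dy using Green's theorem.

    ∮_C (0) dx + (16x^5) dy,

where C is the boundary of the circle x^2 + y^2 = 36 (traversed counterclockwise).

Green's theorem converts the closed line integral into a double integral over the enclosed region D:

    ∮_C P dx + Q dy = ∬_D (∂Q/∂x - ∂P/∂y) dA.

Here P = 0, Q = 16x^5, so

    ∂Q/∂x = 80x^4,    ∂P/∂y = 0,
    ∂Q/∂x - ∂P/∂y = 80x^4.

D is the region x^2 + y^2 ≤ 36. Evaluating the double integral:

In polar coordinates (x = r cos θ, y = r sin θ, dA = r dr dθ) the integrand becomes 80r^4cos(θ)^4, so

    ∬_D (80x^4) dA = ∫_0^{2π} ∫_0^{6} (80r^4cos(θ)^4) · r dr dθ.

Inner (r from 0 to 6): 622080cos(θ)^4.
Outer (θ from 0 to 2π): 466560π.

Therefore ∮_C P dx + Q dy = 466560π.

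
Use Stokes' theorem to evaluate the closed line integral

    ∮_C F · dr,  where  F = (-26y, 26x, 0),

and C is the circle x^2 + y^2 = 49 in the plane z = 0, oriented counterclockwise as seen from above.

Let S be the flat disk x^2 + y^2 ≤ 49 in the plane z = 0, with upward unit normal n̂ = ẑ. By Stokes' theorem,

    ∮_C F · dr = ∬_S (∇ × F) · n̂ dS = ∬_D (curl F)_z dA,

where D is the disk x^2 + y^2 ≤ 49.

Compute the curl of F = (-26y, 26x, 0):
    (∇ × F)_x = ∂F_z/∂y - ∂F_y/∂z = 0,
    (∇ × F)_y = ∂F_x/∂z - ∂F_z/∂x = 0,
    (∇ × F)_z = ∂F_y/∂x - ∂F_x/∂y = 52.

On z = 0, (curl F)_z = 52.

Convert to polar (x = r cos θ, y = r sin θ, dA = r dr dθ); the integrand becomes 52, so

    ∬_D (curl F)_z dA = ∫_0^{2π} ∫_0^{7} (52) · r dr dθ.

Inner (r from 0 to 7): 1274.
Outer (θ from 0 to 2π): 2548π.

Therefore ∮_C F · dr = 2548π.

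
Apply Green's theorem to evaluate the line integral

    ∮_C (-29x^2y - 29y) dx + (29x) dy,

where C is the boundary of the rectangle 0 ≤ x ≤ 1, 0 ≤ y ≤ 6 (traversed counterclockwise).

Green's theorem converts the closed line integral into a double integral over the enclosed region D:

    ∮_C P dx + Q dy = ∬_D (∂Q/∂x - ∂P/∂y) dA.

Here P = -29x^2y - 29y, Q = 29x, so

    ∂Q/∂x = 29,    ∂P/∂y = -29x^2 - 29,
    ∂Q/∂x - ∂P/∂y = 29x^2 + 58.

D is the region 0 ≤ x ≤ 1, 0 ≤ y ≤ 6. Evaluating the double integral:

    ∬_D (29x^2 + 58) dA = ∫_0^{1} ∫_0^{6} (29x^2 + 58) dy dx.

Inner (y from 0 to 6): 174x^2 + 348.
Outer (x from 0 to 1): 406.

Therefore ∮_C P dx + Q dy = 406.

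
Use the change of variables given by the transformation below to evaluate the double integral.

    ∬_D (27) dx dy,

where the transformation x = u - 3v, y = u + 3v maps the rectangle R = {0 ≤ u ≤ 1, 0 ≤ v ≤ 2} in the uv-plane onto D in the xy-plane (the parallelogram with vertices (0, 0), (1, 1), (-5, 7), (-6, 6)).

Compute the Jacobian determinant of (x, y) with respect to (u, v):

    ∂(x,y)/∂(u,v) = | 1  -3 | = (1)(3) - (-3)(1) = 6.
                   | 1  3 |

Its absolute value is |J| = 6 (the area scaling factor).

Substituting x = u - 3v, y = u + 3v into the integrand,

    27 → 27,

so the integral becomes

    ∬_R (27) · |J| du dv = ∫_0^1 ∫_0^2 (162) dv du.

Inner (v): 324.
Outer (u): 324.

Therefore ∬_D (27) dx dy = 324.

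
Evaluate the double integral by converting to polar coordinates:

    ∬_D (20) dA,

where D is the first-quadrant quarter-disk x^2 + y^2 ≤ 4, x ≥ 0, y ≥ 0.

The region D is 0 ≤ r ≤ 2, 0 ≤ θ ≤ π/2 in polar coordinates, where x = r cos(θ), y = r sin(θ), and dA = r dr dθ.

Under the substitution, the integrand becomes 20, so

    ∬_D (20) dA = ∫_{0}^{π/2} ∫_{0}^{2} (20) · r dr dθ.

Inner integral (in r): ∫_{0}^{2} (20) · r dr = 40.

Outer integral (in θ): ∫_{0}^{π/2} (40) dθ = 20π.

Therefore ∬_D (20) dA = 20π.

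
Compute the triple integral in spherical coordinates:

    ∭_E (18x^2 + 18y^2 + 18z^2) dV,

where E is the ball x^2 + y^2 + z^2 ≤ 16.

In spherical coordinates, x = ρ sin(φ) cos(θ), y = ρ sin(φ) sin(θ), z = ρ cos(φ), and dV = ρ^2 sin(φ) dρ dφ dθ.

The integrand becomes 18ρ^2, so

    ∭_E (18x^2 + 18y^2 + 18z^2) dV = ∫_{0}^{2π} ∫_{0}^{π} ∫_{0}^{4} (18ρ^2) · ρ^2 sin(φ) dρ dφ dθ.

Inner (ρ): 18432sin(φ)/5.
Middle (φ): 36864/5.
Outer (θ): 73728π/5.

Therefore the triple integral equals 73728π/5.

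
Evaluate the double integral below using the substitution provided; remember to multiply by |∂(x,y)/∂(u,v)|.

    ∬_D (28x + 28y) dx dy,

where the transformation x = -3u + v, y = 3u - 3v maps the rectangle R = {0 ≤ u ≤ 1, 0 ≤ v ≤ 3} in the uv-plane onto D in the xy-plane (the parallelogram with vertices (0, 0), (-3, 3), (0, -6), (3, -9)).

Compute the Jacobian determinant of (x, y) with respect to (u, v):

    ∂(x,y)/∂(u,v) = | -3  1 | = (-3)(-3) - (1)(3) = 6.
                   | 3  -3 |

Its absolute value is |J| = 6 (the area scaling factor).

Substituting x = -3u + v, y = 3u - 3v into the integrand,

    28x + 28y → -56v,

so the integral becomes

    ∬_R (-56v) · |J| du dv = ∫_0^1 ∫_0^3 (-336v) dv du.

Inner (v): -1512.
Outer (u): -1512.

Therefore ∬_D (28x + 28y) dx dy = -1512.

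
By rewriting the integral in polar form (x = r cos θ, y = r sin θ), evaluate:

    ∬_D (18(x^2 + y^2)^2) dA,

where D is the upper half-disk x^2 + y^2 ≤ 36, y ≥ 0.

The region D is 0 ≤ r ≤ 6, 0 ≤ θ ≤ π in polar coordinates, where x = r cos(θ), y = r sin(θ), and dA = r dr dθ.

Under the substitution, the integrand becomes 18r^4, so

    ∬_D (18(x^2 + y^2)^2) dA = ∫_{0}^{π} ∫_{0}^{6} (18r^4) · r dr dθ.

Inner integral (in r): ∫_{0}^{6} (18r^4) · r dr = 139968.

Outer integral (in θ): ∫_{0}^{π} (139968) dθ = 139968π.

Therefore ∬_D (18(x^2 + y^2)^2) dA = 139968π.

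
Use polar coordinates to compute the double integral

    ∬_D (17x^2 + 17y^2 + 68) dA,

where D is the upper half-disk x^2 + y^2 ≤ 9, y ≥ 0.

The region D is 0 ≤ r ≤ 3, 0 ≤ θ ≤ π in polar coordinates, where x = r cos(θ), y = r sin(θ), and dA = r dr dθ.

Under the substitution, the integrand becomes 17r^2 + 68, so

    ∬_D (17x^2 + 17y^2 + 68) dA = ∫_{0}^{π} ∫_{0}^{3} (17r^2 + 68) · r dr dθ.

Inner integral (in r): ∫_{0}^{3} (17r^2 + 68) · r dr = 2601/4.

Outer integral (in θ): ∫_{0}^{π} (2601/4) dθ = 2601π/4.

Therefore ∬_D (17x^2 + 17y^2 + 68) dA = 2601π/4.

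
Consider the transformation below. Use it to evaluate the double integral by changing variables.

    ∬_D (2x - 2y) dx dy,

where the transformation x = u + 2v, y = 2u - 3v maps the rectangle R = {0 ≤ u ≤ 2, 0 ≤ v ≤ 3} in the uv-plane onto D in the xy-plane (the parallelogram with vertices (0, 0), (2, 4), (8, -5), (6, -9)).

Compute the Jacobian determinant of (x, y) with respect to (u, v):

    ∂(x,y)/∂(u,v) = | 1  2 | = (1)(-3) - (2)(2) = -7.
                   | 2  -3 |

Its absolute value is |J| = 7 (the area scaling factor).

Substituting x = u + 2v, y = 2u - 3v into the integrand,

    2x - 2y → -2u + 10v,

so the integral becomes

    ∬_R (-2u + 10v) · |J| du dv = ∫_0^2 ∫_0^3 (-14u + 70v) dv du.

Inner (v): 315 - 42u.
Outer (u): 546.

Therefore ∬_D (2x - 2y) dx dy = 546.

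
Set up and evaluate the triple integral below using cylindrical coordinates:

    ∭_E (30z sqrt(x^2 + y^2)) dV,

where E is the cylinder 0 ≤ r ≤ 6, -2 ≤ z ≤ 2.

In cylindrical coordinates, x = r cos(θ), y = r sin(θ), z = z, and dV = r dr dθ dz.

The integrand becomes 30r z, so

    ∭_E (30z sqrt(x^2 + y^2)) dV = ∫_{0}^{2π} ∫_{0}^{6} ∫_{-2}^{2} (30r z) · r dz dr dθ.

Inner (z): 0.
Middle (r from 0 to 6): 0.
Outer (θ): 0.

Therefore the triple integral equals 0.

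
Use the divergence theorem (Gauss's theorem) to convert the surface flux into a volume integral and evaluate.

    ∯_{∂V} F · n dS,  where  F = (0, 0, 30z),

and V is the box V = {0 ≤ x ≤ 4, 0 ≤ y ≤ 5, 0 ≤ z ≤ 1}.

By the divergence theorem,

    ∯_{∂V} F · n dS = ∭_V (∇ · F) dV.

Compute the divergence:
    ∇ · F = ∂F_x/∂x + ∂F_y/∂y + ∂F_z/∂z = 0 + 0 + 30 = 30.

V is a rectangular box, so dV = dx dy dz with 0 ≤ x ≤ 4, 0 ≤ y ≤ 5, 0 ≤ z ≤ 1.

Integrate (30) over V as an iterated integral:

    ∭_V (∇·F) dV = ∫_0^{4} ∫_0^{5} ∫_0^{1} (30) dz dy dx.

Inner (z from 0 to 1): 30.
Middle (y from 0 to 5): 150.
Outer (x from 0 to 4): 600.

Therefore ∯_{∂V} F · n dS = 600.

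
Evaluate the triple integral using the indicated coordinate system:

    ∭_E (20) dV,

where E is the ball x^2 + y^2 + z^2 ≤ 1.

In spherical coordinates, x = ρ sin(φ) cos(θ), y = ρ sin(φ) sin(θ), z = ρ cos(φ), and dV = ρ^2 sin(φ) dρ dφ dθ.

The integrand becomes 20, so

    ∭_E (20) dV = ∫_{0}^{2π} ∫_{0}^{π} ∫_{0}^{1} (20) · ρ^2 sin(φ) dρ dφ dθ.

Inner (ρ): 20sin(φ)/3.
Middle (φ): 40/3.
Outer (θ): 80π/3.

Therefore the triple integral equals 80π/3.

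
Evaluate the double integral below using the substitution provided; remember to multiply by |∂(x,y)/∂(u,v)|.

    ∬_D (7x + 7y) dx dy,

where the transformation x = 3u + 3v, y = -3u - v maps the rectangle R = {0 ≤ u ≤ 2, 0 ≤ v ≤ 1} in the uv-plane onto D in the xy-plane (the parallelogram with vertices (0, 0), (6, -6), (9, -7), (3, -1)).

Compute the Jacobian determinant of (x, y) with respect to (u, v):

    ∂(x,y)/∂(u,v) = | 3  3 | = (3)(-1) - (3)(-3) = 6.
                   | -3  -1 |

Its absolute value is |J| = 6 (the area scaling factor).

Substituting x = 3u + 3v, y = -3u - v into the integrand,

    7x + 7y → 14v,

so the integral becomes

    ∬_R (14v) · |J| du dv = ∫_0^2 ∫_0^1 (84v) dv du.

Inner (v): 42.
Outer (u): 84.

Therefore ∬_D (7x + 7y) dx dy = 84.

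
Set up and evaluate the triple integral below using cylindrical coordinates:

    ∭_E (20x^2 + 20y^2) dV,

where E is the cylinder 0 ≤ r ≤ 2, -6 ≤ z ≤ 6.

In cylindrical coordinates, x = r cos(θ), y = r sin(θ), z = z, and dV = r dr dθ dz.

The integrand becomes 20r^2, so

    ∭_E (20x^2 + 20y^2) dV = ∫_{0}^{2π} ∫_{0}^{2} ∫_{-6}^{6} (20r^2) · r dz dr dθ.

Inner (z): 240r^3.
Middle (r from 0 to 2): 960.
Outer (θ): 1920π.

Therefore the triple integral equals 1920π.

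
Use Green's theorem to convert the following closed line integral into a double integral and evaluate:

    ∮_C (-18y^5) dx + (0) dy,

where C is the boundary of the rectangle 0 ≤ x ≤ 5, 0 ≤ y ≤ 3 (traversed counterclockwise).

Green's theorem converts the closed line integral into a double integral over the enclosed region D:

    ∮_C P dx + Q dy = ∬_D (∂Q/∂x - ∂P/∂y) dA.

Here P = -18y^5, Q = 0, so

    ∂Q/∂x = 0,    ∂P/∂y = -90y^4,
    ∂Q/∂x - ∂P/∂y = 90y^4.

D is the region 0 ≤ x ≤ 5, 0 ≤ y ≤ 3. Evaluating the double integral:

    ∬_D (90y^4) dA = ∫_0^{5} ∫_0^{3} (90y^4) dy dx.

Inner (y from 0 to 3): 4374.
Outer (x from 0 to 5): 21870.

Therefore ∮_C P dx + Q dy = 21870.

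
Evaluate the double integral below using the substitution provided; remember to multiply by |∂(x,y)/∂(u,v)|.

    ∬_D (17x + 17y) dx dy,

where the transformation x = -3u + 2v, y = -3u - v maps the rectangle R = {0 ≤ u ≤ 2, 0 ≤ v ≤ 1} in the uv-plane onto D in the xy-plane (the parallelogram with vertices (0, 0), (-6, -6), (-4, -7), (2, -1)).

Compute the Jacobian determinant of (x, y) with respect to (u, v):

    ∂(x,y)/∂(u,v) = | -3  2 | = (-3)(-1) - (2)(-3) = 9.
                   | -3  -1 |

Its absolute value is |J| = 9 (the area scaling factor).

Substituting x = -3u + 2v, y = -3u - v into the integrand,

    17x + 17y → -102u + 17v,

so the integral becomes

    ∬_R (-102u + 17v) · |J| du dv = ∫_0^2 ∫_0^1 (-918u + 153v) dv du.

Inner (v): 153/2 - 918u.
Outer (u): -1683.

Therefore ∬_D (17x + 17y) dx dy = -1683.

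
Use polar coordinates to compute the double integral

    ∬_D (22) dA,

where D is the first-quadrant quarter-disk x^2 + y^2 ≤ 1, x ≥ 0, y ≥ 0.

The region D is 0 ≤ r ≤ 1, 0 ≤ θ ≤ π/2 in polar coordinates, where x = r cos(θ), y = r sin(θ), and dA = r dr dθ.

Under the substitution, the integrand becomes 22, so

    ∬_D (22) dA = ∫_{0}^{π/2} ∫_{0}^{1} (22) · r dr dθ.

Inner integral (in r): ∫_{0}^{1} (22) · r dr = 11.

Outer integral (in θ): ∫_{0}^{π/2} (11) dθ = 11π/2.

Therefore ∬_D (22) dA = 11π/2.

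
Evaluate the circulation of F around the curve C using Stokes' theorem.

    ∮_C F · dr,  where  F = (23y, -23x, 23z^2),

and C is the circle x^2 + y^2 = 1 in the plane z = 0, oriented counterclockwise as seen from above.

Let S be the flat disk x^2 + y^2 ≤ 1 in the plane z = 0, with upward unit normal n̂ = ẑ. By Stokes' theorem,

    ∮_C F · dr = ∬_S (∇ × F) · n̂ dS = ∬_D (curl F)_z dA,

where D is the disk x^2 + y^2 ≤ 1.

Compute the curl of F = (23y, -23x, 23z^2):
    (∇ × F)_x = ∂F_z/∂y - ∂F_y/∂z = 0,
    (∇ × F)_y = ∂F_x/∂z - ∂F_z/∂x = 0,
    (∇ × F)_z = ∂F_y/∂x - ∂F_x/∂y = -46.

On z = 0, (curl F)_z = -46.

Convert to polar (x = r cos θ, y = r sin θ, dA = r dr dθ); the integrand becomes -46, so

    ∬_D (curl F)_z dA = ∫_0^{2π} ∫_0^{1} (-46) · r dr dθ.

Inner (r from 0 to 1): -23.
Outer (θ from 0 to 2π): -46π.

Therefore ∮_C F · dr = -46π.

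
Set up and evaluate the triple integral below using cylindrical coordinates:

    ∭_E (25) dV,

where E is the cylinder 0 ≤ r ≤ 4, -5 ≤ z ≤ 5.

In cylindrical coordinates, x = r cos(θ), y = r sin(θ), z = z, and dV = r dr dθ dz.

The integrand becomes 25, so

    ∭_E (25) dV = ∫_{0}^{2π} ∫_{0}^{4} ∫_{-5}^{5} (25) · r dz dr dθ.

Inner (z): 250r.
Middle (r from 0 to 4): 2000.
Outer (θ): 4000π.

Therefore the triple integral equals 4000π.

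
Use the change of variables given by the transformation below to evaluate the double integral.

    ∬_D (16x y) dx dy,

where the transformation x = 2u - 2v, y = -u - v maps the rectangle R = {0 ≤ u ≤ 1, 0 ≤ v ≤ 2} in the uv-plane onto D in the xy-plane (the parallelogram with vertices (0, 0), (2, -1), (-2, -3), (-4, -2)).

Compute the Jacobian determinant of (x, y) with respect to (u, v):

    ∂(x,y)/∂(u,v) = | 2  -2 | = (2)(-1) - (-2)(-1) = -4.
                   | -1  -1 |

Its absolute value is |J| = 4 (the area scaling factor).

Substituting x = 2u - 2v, y = -u - v into the integrand,

    16x y → -32u^2 + 32v^2,

so the integral becomes

    ∬_R (-32u^2 + 32v^2) · |J| du dv = ∫_0^1 ∫_0^2 (-128u^2 + 128v^2) dv du.

Inner (v): 1024/3 - 256u^2.
Outer (u): 256.

Therefore ∬_D (16x y) dx dy = 256.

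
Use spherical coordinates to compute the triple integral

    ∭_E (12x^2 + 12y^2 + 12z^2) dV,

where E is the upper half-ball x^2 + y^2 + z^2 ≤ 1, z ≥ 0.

In spherical coordinates, x = ρ sin(φ) cos(θ), y = ρ sin(φ) sin(θ), z = ρ cos(φ), and dV = ρ^2 sin(φ) dρ dφ dθ.

The integrand becomes 12ρ^2, so

    ∭_E (12x^2 + 12y^2 + 12z^2) dV = ∫_{0}^{2π} ∫_{0}^{π/2} ∫_{0}^{1} (12ρ^2) · ρ^2 sin(φ) dρ dφ dθ.

Inner (ρ): 12sin(φ)/5.
Middle (φ): 12/5.
Outer (θ): 24π/5.

Therefore the triple integral equals 24π/5.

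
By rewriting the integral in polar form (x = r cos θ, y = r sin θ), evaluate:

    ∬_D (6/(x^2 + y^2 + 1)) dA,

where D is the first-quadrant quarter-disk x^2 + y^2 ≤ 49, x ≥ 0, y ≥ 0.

The region D is 0 ≤ r ≤ 7, 0 ≤ θ ≤ π/2 in polar coordinates, where x = r cos(θ), y = r sin(θ), and dA = r dr dθ.

Under the substitution, the integrand becomes 6/(r^2 + 1), so

    ∬_D (6/(x^2 + y^2 + 1)) dA = ∫_{0}^{π/2} ∫_{0}^{7} (6/(r^2 + 1)) · r dr dθ.

Inner integral (in r): ∫_{0}^{7} (6/(r^2 + 1)) · r dr = log(125000).

Outer integral (in θ): ∫_{0}^{π/2} (log(125000)) dθ = log(125000^(π/2)).

Therefore ∬_D (6/(x^2 + y^2 + 1)) dA = log(125000^(π/2)).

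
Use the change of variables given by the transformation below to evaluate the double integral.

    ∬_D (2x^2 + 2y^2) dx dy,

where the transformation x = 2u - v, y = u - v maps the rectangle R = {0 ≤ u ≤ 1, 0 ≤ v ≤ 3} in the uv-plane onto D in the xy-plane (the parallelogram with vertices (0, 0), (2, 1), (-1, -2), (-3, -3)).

Compute the Jacobian determinant of (x, y) with respect to (u, v):

    ∂(x,y)/∂(u,v) = | 2  -1 | = (2)(-1) - (-1)(1) = -1.
                   | 1  -1 |

Its absolute value is |J| = 1 (the area scaling factor).

Substituting x = 2u - v, y = u - v into the integrand,

    2x^2 + 2y^2 → 10u^2 - 12u v + 4v^2,

so the integral becomes

    ∬_R (10u^2 - 12u v + 4v^2) · |J| du dv = ∫_0^1 ∫_0^3 (10u^2 - 12u v + 4v^2) dv du.

Inner (v): 30u^2 - 54u + 36.
Outer (u): 19.

Therefore ∬_D (2x^2 + 2y^2) dx dy = 19.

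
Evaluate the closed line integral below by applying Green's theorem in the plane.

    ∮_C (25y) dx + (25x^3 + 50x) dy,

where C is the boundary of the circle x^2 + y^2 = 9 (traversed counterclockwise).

Green's theorem converts the closed line integral into a double integral over the enclosed region D:

    ∮_C P dx + Q dy = ∬_D (∂Q/∂x - ∂P/∂y) dA.

Here P = 25y, Q = 25x^3 + 50x, so

    ∂Q/∂x = 75x^2 + 50,    ∂P/∂y = 25,
    ∂Q/∂x - ∂P/∂y = 75x^2 + 25.

D is the region x^2 + y^2 ≤ 9. Evaluating the double integral:

In polar coordinates (x = r cos θ, y = r sin θ, dA = r dr dθ) the integrand becomes 75r^2cos(θ)^2 + 25, so

    ∬_D (75x^2 + 25) dA = ∫_0^{2π} ∫_0^{3} (75r^2cos(θ)^2 + 25) · r dr dθ.

Inner (r from 0 to 3): 6075cos(θ)^2/4 + 225/2.
Outer (θ from 0 to 2π): 6975π/4.

Therefore ∮_C P dx + Q dy = 6975π/4.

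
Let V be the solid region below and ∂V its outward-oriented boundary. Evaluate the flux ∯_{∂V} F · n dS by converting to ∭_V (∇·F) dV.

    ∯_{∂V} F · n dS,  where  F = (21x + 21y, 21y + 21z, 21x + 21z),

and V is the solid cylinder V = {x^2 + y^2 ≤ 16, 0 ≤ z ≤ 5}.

By the divergence theorem,

    ∯_{∂V} F · n dS = ∭_V (∇ · F) dV.

Compute the divergence:
    ∇ · F = ∂F_x/∂x + ∂F_y/∂y + ∂F_z/∂z = 21 + 21 + 21 = 63.

In cylindrical coordinates, x = r cos(θ), y = r sin(θ), z = z, dV = r dr dθ dz, with 0 ≤ r ≤ 4, 0 ≤ θ ≤ 2π, 0 ≤ z ≤ 5.

The integrand, after substitution and multiplying by the volume element, becomes (63) · r, so

    ∭_V (∇·F) dV = ∫_0^{2π} ∫_0^{4} ∫_0^{5} (63) · r dz dr dθ.

Inner (z from 0 to 5): 315r.
Middle (r from 0 to 4): 2520.
Outer (θ from 0 to 2π): 5040π.

Therefore ∯_{∂V} F · n dS = 5040π.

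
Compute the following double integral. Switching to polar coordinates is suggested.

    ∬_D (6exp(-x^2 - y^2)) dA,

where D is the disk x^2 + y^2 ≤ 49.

The region D is 0 ≤ r ≤ 7, 0 ≤ θ ≤ 2π in polar coordinates, where x = r cos(θ), y = r sin(θ), and dA = r dr dθ.

Under the substitution, the integrand becomes 6exp(-r^2), so

    ∬_D (6exp(-x^2 - y^2)) dA = ∫_{0}^{2π} ∫_{0}^{7} (6exp(-r^2)) · r dr dθ.

Inner integral (in r): ∫_{0}^{7} (6exp(-r^2)) · r dr = 3 - 3exp(-49).

Outer integral (in θ): ∫_{0}^{2π} (3 - 3exp(-49)) dθ = -6π exp(-49) + 6π.

Therefore ∬_D (6exp(-x^2 - y^2)) dA = -6π exp(-49) + 6π.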